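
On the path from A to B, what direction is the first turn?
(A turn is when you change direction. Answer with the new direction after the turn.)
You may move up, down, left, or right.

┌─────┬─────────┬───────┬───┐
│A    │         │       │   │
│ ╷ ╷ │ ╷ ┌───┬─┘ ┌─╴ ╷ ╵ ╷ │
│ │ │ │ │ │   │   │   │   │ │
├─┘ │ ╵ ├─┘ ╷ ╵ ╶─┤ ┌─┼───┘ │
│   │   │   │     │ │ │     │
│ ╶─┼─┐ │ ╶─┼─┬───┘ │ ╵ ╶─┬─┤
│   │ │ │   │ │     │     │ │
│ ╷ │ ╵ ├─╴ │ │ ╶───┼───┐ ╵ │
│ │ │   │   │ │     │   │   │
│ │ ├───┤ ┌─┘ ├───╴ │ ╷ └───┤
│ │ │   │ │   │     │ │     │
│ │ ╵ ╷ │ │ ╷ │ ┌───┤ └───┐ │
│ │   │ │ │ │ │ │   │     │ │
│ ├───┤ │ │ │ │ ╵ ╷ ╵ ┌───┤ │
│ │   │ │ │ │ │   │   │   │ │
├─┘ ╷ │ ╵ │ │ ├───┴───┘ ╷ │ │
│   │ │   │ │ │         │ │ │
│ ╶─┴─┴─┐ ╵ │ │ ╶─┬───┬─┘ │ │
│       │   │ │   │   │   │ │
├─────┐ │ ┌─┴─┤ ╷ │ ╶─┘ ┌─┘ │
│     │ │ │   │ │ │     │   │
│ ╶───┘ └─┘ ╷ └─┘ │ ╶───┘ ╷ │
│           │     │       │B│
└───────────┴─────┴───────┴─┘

Directions: right, down, down, left, down, right, down, down, down, right, up, right, down, down, down, right, up, up, up, up, right, up, left, up, right, up, right, down, right, up, right, up, right, right, down, left, down, down, left, left, down, right, right, down, left, left, down, down, right, up, right, down, right, up, up, up, right, down, right, right, down, down, down, down, down, down
First turn direction: down

Solution:

┌─────┬─────────┬───────┬───┐
│A ↓  │         │↱ → ↓  │   │
│ ╷ ╷ │ ╷ ┌───┬─┘ ┌─╴ ╷ ╵ ╷ │
│ │↓│ │ │ │↱ ↓│↱ ↑│↓ ↲│   │ │
├─┘ │ ╵ ├─┘ ╷ ╵ ╶─┤ ┌─┼───┘ │
│↓ ↲│   │↱ ↑│↳ ↑  │↓│ │     │
│ ╶─┼─┐ │ ╶─┼─┬───┘ │ ╵ ╶─┬─┤
│↳ ↓│ │ │↑ ↰│ │↓ ← ↲│     │ │
│ ╷ │ ╵ ├─╴ │ │ ╶───┼───┐ ╵ │
│ │↓│   │↱ ↑│ │↳ → ↓│↱ ↓│   │
│ │ ├───┤ ┌─┘ ├───╴ │ ╷ └───┤
│ │↓│↱ ↓│↑│   │↓ ← ↲│↑│↳ → ↓│
│ │ ╵ ╷ │ │ ╷ │ ┌───┤ └───┐ │
│ │↳ ↑│↓│↑│ │ │↓│↱ ↓│↑    │↓│
│ ├───┤ │ │ │ │ ╵ ╷ ╵ ┌───┤ │
│ │   │↓│↑│ │ │↳ ↑│↳ ↑│   │↓│
├─┘ ╷ │ ╵ │ │ ├───┴───┘ ╷ │ │
│   │ │↳ ↑│ │ │         │ │↓│
│ ╶─┴─┴─┐ ╵ │ │ ╶─┬───┬─┘ │ │
│       │   │ │   │   │   │↓│
├─────┐ │ ┌─┴─┤ ╷ │ ╶─┘ ┌─┘ │
│     │ │ │   │ │ │     │  ↓│
│ ╶───┘ └─┘ ╷ └─┘ │ ╶───┘ ╷ │
│           │     │       │B│
└───────────┴─────┴───────┴─┘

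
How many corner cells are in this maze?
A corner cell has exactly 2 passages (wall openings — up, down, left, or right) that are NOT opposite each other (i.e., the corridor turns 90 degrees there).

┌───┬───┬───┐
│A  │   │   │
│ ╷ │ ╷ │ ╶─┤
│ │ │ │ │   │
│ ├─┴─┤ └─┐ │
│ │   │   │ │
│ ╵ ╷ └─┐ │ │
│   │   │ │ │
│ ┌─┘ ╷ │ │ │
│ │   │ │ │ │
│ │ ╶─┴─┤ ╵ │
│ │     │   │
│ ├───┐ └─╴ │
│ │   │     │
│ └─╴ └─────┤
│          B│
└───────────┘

Counting corner cells (2 non-opposite passages):
Total corners: 22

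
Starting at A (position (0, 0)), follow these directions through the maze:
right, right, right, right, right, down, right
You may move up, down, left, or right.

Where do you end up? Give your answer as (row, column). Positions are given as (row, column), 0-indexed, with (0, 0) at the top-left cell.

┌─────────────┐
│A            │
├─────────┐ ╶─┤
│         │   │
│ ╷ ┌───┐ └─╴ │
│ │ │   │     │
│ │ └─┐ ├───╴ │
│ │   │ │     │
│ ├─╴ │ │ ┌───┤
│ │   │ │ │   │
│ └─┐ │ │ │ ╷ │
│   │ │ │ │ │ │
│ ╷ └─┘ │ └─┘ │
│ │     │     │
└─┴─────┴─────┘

Following directions step by step:
Start: (0, 0)
  right: (0, 0) → (0, 1)
  right: (0, 1) → (0, 2)
  right: (0, 2) → (0, 3)
  right: (0, 3) → (0, 4)
  right: (0, 4) → (0, 5)
  down: (0, 5) → (1, 5)
  right: (1, 5) → (1, 6)
Final position: (1, 6)

Path taken:

┌─────────────┐
│A → → → → ↓  │
├─────────┐ ╶─┤
│         │↳ B│
│ ╷ ┌───┐ └─╴ │
│ │ │   │     │
│ │ └─┐ ├───╴ │
│ │   │ │     │
│ ├─╴ │ │ ┌───┤
│ │   │ │ │   │
│ └─┐ │ │ │ ╷ │
│   │ │ │ │ │ │
│ ╷ └─┘ │ └─┘ │
│ │     │     │
└─┴─────┴─────┘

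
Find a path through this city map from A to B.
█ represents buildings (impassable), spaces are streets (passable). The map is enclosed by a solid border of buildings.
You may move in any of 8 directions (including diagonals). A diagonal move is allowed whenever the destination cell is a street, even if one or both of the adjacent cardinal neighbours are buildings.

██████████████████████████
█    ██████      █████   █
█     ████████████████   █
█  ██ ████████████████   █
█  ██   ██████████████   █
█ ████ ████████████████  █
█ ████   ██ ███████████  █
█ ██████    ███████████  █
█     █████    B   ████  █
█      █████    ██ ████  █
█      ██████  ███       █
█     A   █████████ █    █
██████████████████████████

Finding the shortest path from A to B:
Movement: 8-directional
Path length: 23 steps
Directions: left → up-left → up-left → up-left → up-left → up → up → up → up-right → up-right → right → down-right → down → down-right → down-right → right → down-right → right → right → down-right → right → right → right

Solution:

██████████████████████████
█    ██████      █████   █
█  →↘ ████████████████   █
█ ↗██↓████████████████   █
█↗ ██↘  ██████████████   █
█↑████↘████████████████  █
█↑████ →↘██ ███████████  █
█↑██████ →→↘███████████  █
█ ↖   █████ →→→B   ████  █
█  ↖   █████    ██ ████  █
█   ↖  ██████  ███       █
█    ↖A   █████████ █    █
██████████████████████████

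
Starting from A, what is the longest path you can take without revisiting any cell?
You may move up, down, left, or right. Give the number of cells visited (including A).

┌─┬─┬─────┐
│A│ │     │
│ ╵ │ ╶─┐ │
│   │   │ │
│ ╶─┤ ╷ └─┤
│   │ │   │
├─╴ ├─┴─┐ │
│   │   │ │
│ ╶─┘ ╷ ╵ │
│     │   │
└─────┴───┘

Finding longest simple path using DFS:
Start: (0, 0)
Longest path visits 22 cells
Path: A → down → down → right → down → left → down → right → right → up → right → down → right → up → up → left → up → left → up → right → right → down

Solution:

┌─┬─┬─────┐
│A│ │↱ → ↓│
│ ╵ │ ╶─┐ │
│↓  │↑ ↰│B│
│ ╶─┤ ╷ └─┤
│↳ ↓│ │↑ ↰│
├─╴ ├─┴─┐ │
│↓ ↲│↱ ↓│↑│
│ ╶─┘ ╷ ╵ │
│↳ → ↑│↳ ↑│
└─────┴───┘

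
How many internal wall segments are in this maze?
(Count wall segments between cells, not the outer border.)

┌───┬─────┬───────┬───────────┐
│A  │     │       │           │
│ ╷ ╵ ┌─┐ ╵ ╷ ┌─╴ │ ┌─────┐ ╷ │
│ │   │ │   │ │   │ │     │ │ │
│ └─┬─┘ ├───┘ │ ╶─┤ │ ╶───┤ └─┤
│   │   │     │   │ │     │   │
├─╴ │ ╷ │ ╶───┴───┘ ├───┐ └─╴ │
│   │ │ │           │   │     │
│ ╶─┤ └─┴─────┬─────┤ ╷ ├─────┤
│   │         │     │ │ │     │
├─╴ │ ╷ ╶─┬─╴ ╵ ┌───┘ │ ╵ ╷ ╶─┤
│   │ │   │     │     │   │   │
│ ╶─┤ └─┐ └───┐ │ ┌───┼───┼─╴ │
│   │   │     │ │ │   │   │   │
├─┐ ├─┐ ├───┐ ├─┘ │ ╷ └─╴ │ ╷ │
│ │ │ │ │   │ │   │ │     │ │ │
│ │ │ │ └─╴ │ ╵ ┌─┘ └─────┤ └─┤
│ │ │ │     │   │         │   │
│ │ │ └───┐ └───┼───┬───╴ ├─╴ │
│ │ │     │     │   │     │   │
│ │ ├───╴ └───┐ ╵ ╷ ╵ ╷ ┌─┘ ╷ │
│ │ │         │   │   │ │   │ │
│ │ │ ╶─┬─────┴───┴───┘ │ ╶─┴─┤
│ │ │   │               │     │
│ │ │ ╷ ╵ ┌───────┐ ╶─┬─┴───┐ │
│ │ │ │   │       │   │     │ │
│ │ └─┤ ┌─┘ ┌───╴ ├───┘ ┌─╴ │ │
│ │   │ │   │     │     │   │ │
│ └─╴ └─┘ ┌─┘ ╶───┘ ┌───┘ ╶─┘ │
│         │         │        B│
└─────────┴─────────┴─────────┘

Counting internal wall segments:
Total internal walls: 196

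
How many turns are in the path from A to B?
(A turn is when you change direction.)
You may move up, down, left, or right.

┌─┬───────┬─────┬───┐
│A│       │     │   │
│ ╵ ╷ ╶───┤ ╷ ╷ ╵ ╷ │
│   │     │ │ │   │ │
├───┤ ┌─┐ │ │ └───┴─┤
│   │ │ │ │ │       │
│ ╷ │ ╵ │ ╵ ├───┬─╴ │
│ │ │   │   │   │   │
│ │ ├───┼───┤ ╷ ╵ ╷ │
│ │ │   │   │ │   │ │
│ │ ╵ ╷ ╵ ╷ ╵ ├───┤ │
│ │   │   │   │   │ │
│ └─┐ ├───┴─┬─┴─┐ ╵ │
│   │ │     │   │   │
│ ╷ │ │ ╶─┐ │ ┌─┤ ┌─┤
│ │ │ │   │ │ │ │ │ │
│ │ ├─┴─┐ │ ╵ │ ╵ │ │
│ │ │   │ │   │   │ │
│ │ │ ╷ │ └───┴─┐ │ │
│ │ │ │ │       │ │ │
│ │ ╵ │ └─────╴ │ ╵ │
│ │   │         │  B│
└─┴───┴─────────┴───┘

Directions: down, right, up, right, down, right, right, down, down, right, up, up, up, right, down, down, right, right, right, down, down, down, down, left, down, down, down, down, right
Number of turns: 15

Solution:

┌─┬───────┬─────┬───┐
│A│↱ ↓    │↱ ↓  │   │
│ ╵ ╷ ╶───┤ ╷ ╷ ╵ ╷ │
│↳ ↑│↳ → ↓│↑│↓│   │ │
├───┤ ┌─┐ │ │ └───┴─┤
│   │ │ │↓│↑│↳ → → ↓│
│ ╷ │ ╵ │ ╵ ├───┬─╴ │
│ │ │   │↳ ↑│   │  ↓│
│ │ ├───┼───┤ ╷ ╵ ╷ │
│ │ │   │   │ │   │↓│
│ │ ╵ ╷ ╵ ╷ ╵ ├───┤ │
│ │   │   │   │   │↓│
│ └─┐ ├───┴─┬─┴─┐ ╵ │
│   │ │     │   │↓ ↲│
│ ╷ │ │ ╶─┐ │ ┌─┤ ┌─┤
│ │ │ │   │ │ │ │↓│ │
│ │ ├─┴─┐ │ ╵ │ ╵ │ │
│ │ │   │ │   │  ↓│ │
│ │ │ ╷ │ └───┴─┐ │ │
│ │ │ │ │       │↓│ │
│ │ ╵ │ └─────╴ │ ╵ │
│ │   │         │↳ B│
└─┴───┴─────────┴───┘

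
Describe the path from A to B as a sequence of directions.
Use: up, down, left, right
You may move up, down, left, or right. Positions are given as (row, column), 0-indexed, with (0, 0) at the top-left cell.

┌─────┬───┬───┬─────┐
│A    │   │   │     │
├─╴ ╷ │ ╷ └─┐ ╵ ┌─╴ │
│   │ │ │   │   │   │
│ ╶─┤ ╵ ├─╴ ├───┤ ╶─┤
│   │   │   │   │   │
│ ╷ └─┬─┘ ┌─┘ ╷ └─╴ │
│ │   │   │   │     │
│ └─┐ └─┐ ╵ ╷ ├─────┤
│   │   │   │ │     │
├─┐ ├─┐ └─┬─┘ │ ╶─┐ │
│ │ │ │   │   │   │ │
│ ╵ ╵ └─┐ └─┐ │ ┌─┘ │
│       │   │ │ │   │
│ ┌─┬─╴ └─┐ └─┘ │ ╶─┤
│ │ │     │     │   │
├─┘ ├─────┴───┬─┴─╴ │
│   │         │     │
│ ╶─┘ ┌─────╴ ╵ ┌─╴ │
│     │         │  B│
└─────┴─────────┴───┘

Finding the path and converting it to directions:
Path through cells: (0,0) → (0,1) → (1,1) → (1,0) → (2,0) → (2,1) → (3,1) → (3,2) → (4,2) → (4,3) → (5,3) → (5,4) → (6,4) → (6,5) → (7,5) → (7,6) → (7,7) → (6,7) → (5,7) → (4,7) → (4,8) → (4,9) → (5,9) → (6,9) → (6,8) → (7,8) → (7,9) → (8,9) → (9,9)
Directions: right, down, left, down, right, down, right, down, right, down, right, down, right, down, right, right, up, up, up, right, right, down, down, left, down, right, down, down

Solution:

┌─────┬───┬───┬─────┐
│A ↓  │   │   │     │
├─╴ ╷ │ ╷ └─┐ ╵ ┌─╴ │
│↓ ↲│ │ │   │   │   │
│ ╶─┤ ╵ ├─╴ ├───┤ ╶─┤
│↳ ↓│   │   │   │   │
│ ╷ └─┬─┘ ┌─┘ ╷ └─╴ │
│ │↳ ↓│   │   │     │
│ └─┐ └─┐ ╵ ╷ ├─────┤
│   │↳ ↓│   │ │↱ → ↓│
├─┐ ├─┐ └─┬─┘ │ ╶─┐ │
│ │ │ │↳ ↓│   │↑  │↓│
│ ╵ ╵ └─┐ └─┐ │ ┌─┘ │
│       │↳ ↓│ │↑│↓ ↲│
│ ┌─┬─╴ └─┐ └─┘ │ ╶─┤
│ │ │     │↳ → ↑│↳ ↓│
├─┘ ├─────┴───┬─┴─╴ │
│   │         │    ↓│
│ ╶─┘ ┌─────╴ ╵ ┌─╴ │
│     │         │  B│
└─────┴─────────┴───┘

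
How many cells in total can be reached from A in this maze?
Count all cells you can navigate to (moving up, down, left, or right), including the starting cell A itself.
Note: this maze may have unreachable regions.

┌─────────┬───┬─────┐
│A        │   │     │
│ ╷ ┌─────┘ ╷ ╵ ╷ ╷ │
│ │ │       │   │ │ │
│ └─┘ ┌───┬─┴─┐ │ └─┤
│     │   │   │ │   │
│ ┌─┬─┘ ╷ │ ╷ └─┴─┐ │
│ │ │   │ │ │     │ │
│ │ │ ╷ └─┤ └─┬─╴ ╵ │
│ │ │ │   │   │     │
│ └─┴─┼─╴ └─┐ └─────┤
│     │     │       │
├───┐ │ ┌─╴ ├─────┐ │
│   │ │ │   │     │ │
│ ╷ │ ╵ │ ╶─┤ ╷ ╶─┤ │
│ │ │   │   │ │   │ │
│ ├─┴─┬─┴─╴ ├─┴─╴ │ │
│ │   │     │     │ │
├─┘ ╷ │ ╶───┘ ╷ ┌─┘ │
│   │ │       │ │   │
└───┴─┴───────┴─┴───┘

Using BFS/flood-fill to find all reachable cells from A:
Maze size: 10 × 10 = 100 total cells
12 cell(s) are walled off and cannot be reached from A.
Reachable cells: 88

Reachable region (· marks reachable cells):

┌─────────┬───┬─────┐
│A · · · ·│· ·│· · ·│
│ ╷ ┌─────┘ ╷ ╵ ╷ ╷ │
│·│·│· · · ·│· ·│·│·│
│ └─┘ ┌───┬─┴─┐ │ └─┤
│· · ·│· ·│· ·│·│· ·│
│ ┌─┬─┘ ╷ │ ╷ └─┴─┐ │
│·│ │· ·│·│·│· · ·│·│
│ │ │ ╷ └─┤ └─┬─╴ ╵ │
│·│ │·│· ·│· ·│· · ·│
│ └─┴─┼─╴ └─┐ └─────┤
│· · ·│· · ·│· · · ·│
├───┐ │ ┌─╴ ├─────┐ │
│   │·│·│· ·│· · ·│·│
│ ╷ │ ╵ │ ╶─┤ ╷ ╶─┤ │
│ │ │· ·│· ·│·│· ·│·│
│ ├─┴─┬─┴─╴ ├─┴─╴ │ │
│ │   │· · ·│· · ·│·│
├─┘ ╷ │ ╶───┘ ╷ ┌─┘ │
│   │ │· · · ·│·│· ·│
└───┴─┴───────┴─┴───┘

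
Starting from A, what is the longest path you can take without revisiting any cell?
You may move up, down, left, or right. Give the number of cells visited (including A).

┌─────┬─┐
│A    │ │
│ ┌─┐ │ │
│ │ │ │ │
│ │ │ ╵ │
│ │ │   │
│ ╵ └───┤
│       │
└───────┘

Finding longest simple path using DFS:
Start: (0, 0)
Longest path visits 8 cells
Path: A → right → right → down → down → right → up → up

Solution:

┌─────┬─┐
│A → ↓│B│
│ ┌─┐ │ │
│ │ │↓│↑│
│ │ │ ╵ │
│ │ │↳ ↑│
│ ╵ └───┤
│       │
└───────┘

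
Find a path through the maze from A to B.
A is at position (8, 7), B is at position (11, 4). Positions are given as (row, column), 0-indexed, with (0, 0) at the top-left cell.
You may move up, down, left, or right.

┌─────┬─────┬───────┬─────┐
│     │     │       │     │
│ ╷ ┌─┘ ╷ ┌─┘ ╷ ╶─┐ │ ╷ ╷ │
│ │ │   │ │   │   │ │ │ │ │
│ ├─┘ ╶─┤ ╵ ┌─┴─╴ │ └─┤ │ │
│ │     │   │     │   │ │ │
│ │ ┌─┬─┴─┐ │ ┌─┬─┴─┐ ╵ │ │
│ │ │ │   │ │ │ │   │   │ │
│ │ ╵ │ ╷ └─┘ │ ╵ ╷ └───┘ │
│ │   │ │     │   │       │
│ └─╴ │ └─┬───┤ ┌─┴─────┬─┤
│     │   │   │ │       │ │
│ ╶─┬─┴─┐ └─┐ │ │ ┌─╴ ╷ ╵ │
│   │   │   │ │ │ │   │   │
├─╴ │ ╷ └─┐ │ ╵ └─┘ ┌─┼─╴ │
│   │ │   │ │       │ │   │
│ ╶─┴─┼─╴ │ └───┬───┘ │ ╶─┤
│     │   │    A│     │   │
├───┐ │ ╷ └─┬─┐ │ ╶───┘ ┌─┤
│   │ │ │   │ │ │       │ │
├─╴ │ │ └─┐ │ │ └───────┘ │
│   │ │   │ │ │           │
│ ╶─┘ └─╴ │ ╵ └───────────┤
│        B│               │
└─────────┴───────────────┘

Finding the shortest path from (8, 7) to (11, 4):
Path length: 50 steps
Directions: left → left → up → up → left → up → left → up → up → right → down → right → right → up → up → right → right → up → left → up → left → down → left → down → left → up → up → left → down → left → down → left → down → down → right → down → left → left → down → right → down → left → down → right → right → down → down → down → right → right

Solution:

┌─────┬─────┬───────┬─────┐
│     │↓ ↰  │↓ ↰    │     │
│ ╷ ┌─┘ ╷ ┌─┘ ╷ ╶─┐ │ ╷ ╷ │
│ │ │↓ ↲│↑│↓ ↲│↑ ↰│ │ │ │ │
│ ├─┘ ╶─┤ ╵ ┌─┴─╴ │ └─┤ │ │
│ │↓ ↲  │↑ ↲│↱ → ↑│   │ │ │
│ │ ┌─┬─┴─┐ │ ┌─┬─┴─┐ ╵ │ │
│ │↓│ │↱ ↓│ │↑│ │   │   │ │
│ │ ╵ │ ╷ └─┘ │ ╵ ╷ └───┘ │
│ │↳ ↓│↑│↳ → ↑│   │       │
│ └─╴ │ └─┬───┤ ┌─┴─────┬─┤
│↓ ← ↲│↑ ↰│   │ │       │ │
│ ╶─┬─┴─┐ └─┐ │ │ ┌─╴ ╷ ╵ │
│↳ ↓│   │↑ ↰│ │ │ │   │   │
├─╴ │ ╷ └─┐ │ ╵ └─┘ ┌─┼─╴ │
│↓ ↲│ │   │↑│       │ │   │
│ ╶─┴─┼─╴ │ └───┬───┘ │ ╶─┤
│↳ → ↓│   │↑ ← A│     │   │
├───┐ │ ╷ └─┬─┐ │ ╶───┘ ┌─┤
│   │↓│ │   │ │ │       │ │
├─╴ │ │ └─┐ │ │ └───────┘ │
│   │↓│   │ │ │           │
│ ╶─┘ └─╴ │ ╵ └───────────┤
│    ↳ → B│               │
└─────────┴───────────────┘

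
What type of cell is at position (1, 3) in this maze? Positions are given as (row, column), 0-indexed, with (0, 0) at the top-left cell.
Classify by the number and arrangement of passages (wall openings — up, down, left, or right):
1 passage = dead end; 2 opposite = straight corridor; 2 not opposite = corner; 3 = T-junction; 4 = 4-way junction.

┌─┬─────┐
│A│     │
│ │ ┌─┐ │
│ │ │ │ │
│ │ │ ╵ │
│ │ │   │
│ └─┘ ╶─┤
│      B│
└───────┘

Checking cell at (1, 3):
Number of passages: 2
Cell type: straight corridor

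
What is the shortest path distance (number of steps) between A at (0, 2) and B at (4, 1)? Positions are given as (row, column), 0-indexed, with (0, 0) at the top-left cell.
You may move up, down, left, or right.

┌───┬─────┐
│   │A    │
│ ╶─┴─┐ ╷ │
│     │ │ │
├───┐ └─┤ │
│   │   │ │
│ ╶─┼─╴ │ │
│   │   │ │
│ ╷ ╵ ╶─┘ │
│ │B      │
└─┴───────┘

Finding path from (0, 2) to (4, 1):
Path: (0,2) → (0,3) → (0,4) → (1,4) → (2,4) → (3,4) → (4,4) → (4,3) → (4,2) → (4,1)
Distance: 9 steps

Solution:

┌───┬─────┐
│   │A → ↓│
│ ╶─┴─┐ ╷ │
│     │ │↓│
├───┐ └─┤ │
│   │   │↓│
│ ╶─┼─╴ │ │
│   │   │↓│
│ ╷ ╵ ╶─┘ │
│ │B ← ← ↲│
└─┴───────┘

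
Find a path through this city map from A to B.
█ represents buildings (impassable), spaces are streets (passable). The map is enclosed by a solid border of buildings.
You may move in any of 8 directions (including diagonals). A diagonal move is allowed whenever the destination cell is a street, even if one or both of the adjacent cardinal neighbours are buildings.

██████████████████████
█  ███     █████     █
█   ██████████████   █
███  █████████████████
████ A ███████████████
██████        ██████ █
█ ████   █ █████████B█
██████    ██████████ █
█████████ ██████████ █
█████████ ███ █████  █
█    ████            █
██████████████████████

Finding the shortest path from A to B:
Movement: 8-directional
Path length: 18 steps
Directions: down-right → down-right → down-right → down-right → down → down-right → right → right → right → right → right → right → right → right → up-right → up-right → up → up

Solution:

██████████████████████
█  ███     █████     █
█   ██████████████   █
███  █████████████████
████ A ███████████████
██████↘       ██████ █
█ ████ ↘ █ █████████B█
██████  ↘ ██████████↑█
█████████↓██████████↑█
█████████↘███ █████↗ █
█    ████ →→→→→→→→↗  █
██████████████████████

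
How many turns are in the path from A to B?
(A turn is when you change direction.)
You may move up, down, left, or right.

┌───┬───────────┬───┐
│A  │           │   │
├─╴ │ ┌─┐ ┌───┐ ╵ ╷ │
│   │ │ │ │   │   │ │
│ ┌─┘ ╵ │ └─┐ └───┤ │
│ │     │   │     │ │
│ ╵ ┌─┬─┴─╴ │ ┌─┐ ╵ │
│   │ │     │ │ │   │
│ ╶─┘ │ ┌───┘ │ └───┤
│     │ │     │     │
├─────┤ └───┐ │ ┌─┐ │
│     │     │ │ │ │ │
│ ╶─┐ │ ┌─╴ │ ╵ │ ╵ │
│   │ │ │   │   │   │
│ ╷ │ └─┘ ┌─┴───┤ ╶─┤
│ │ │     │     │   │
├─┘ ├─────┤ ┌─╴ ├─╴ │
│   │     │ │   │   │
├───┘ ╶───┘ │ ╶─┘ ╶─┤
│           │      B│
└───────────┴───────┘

Directions: right, down, left, down, down, right, up, right, up, up, right, right, right, right, right, down, right, up, right, down, down, down, left, up, left, left, down, down, down, down, right, up, up, right, right, down, down, left, down, right, down, left, down, right
Number of turns: 28

Solution:

┌───┬───────────┬───┐
│A ↓│↱ → → → → ↓│↱ ↓│
├─╴ │ ┌─┐ ┌───┐ ╵ ╷ │
│↓ ↲│↑│ │ │   │↳ ↑│↓│
│ ┌─┘ ╵ │ └─┐ └───┤ │
│↓│↱ ↑  │   │↓ ← ↰│↓│
│ ╵ ┌─┬─┴─╴ │ ┌─┐ ╵ │
│↳ ↑│ │     │↓│ │↑ ↲│
│ ╶─┘ │ ┌───┘ │ └───┤
│     │ │    ↓│↱ → ↓│
├─────┤ └───┐ │ ┌─┐ │
│     │     │↓│↑│ │↓│
│ ╶─┐ │ ┌─╴ │ ╵ │ ╵ │
│   │ │ │   │↳ ↑│↓ ↲│
│ ╷ │ └─┘ ┌─┴───┤ ╶─┤
│ │ │     │     │↳ ↓│
├─┘ ├─────┤ ┌─╴ ├─╴ │
│   │     │ │   │↓ ↲│
├───┘ ╶───┘ │ ╶─┘ ╶─┤
│           │    ↳ B│
└───────────┴───────┘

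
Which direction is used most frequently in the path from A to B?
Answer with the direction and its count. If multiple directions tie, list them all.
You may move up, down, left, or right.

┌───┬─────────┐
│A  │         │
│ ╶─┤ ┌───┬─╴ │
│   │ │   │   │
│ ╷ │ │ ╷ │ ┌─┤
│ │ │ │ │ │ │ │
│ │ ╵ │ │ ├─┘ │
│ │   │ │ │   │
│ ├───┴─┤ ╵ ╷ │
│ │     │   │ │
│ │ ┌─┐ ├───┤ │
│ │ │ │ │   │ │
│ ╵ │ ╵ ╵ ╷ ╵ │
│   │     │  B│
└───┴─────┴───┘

Directions: down, down, down, down, down, down, right, up, up, right, right, down, down, right, up, right, down, right
Counts: {'down': 9, 'right': 6, 'up': 3}
Most common: down (9 times)

Solution:

┌───┬─────────┐
│A  │         │
│ ╶─┤ ┌───┬─╴ │
│↓  │ │   │   │
│ ╷ │ │ ╷ │ ┌─┤
│↓│ │ │ │ │ │ │
│ │ ╵ │ │ ├─┘ │
│↓│   │ │ │   │
│ ├───┴─┤ ╵ ╷ │
│↓│↱ → ↓│   │ │
│ │ ┌─┐ ├───┤ │
│↓│↑│ │↓│↱ ↓│ │
│ ╵ │ ╵ ╵ ╷ ╵ │
│↳ ↑│  ↳ ↑│↳ B│
└───┴─────┴───┘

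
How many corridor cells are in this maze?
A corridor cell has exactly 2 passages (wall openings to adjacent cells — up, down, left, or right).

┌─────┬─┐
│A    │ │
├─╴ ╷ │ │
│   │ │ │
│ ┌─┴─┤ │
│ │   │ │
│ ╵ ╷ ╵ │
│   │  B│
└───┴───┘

Counting cells with exactly 2 passages:
Total corridor cells: 12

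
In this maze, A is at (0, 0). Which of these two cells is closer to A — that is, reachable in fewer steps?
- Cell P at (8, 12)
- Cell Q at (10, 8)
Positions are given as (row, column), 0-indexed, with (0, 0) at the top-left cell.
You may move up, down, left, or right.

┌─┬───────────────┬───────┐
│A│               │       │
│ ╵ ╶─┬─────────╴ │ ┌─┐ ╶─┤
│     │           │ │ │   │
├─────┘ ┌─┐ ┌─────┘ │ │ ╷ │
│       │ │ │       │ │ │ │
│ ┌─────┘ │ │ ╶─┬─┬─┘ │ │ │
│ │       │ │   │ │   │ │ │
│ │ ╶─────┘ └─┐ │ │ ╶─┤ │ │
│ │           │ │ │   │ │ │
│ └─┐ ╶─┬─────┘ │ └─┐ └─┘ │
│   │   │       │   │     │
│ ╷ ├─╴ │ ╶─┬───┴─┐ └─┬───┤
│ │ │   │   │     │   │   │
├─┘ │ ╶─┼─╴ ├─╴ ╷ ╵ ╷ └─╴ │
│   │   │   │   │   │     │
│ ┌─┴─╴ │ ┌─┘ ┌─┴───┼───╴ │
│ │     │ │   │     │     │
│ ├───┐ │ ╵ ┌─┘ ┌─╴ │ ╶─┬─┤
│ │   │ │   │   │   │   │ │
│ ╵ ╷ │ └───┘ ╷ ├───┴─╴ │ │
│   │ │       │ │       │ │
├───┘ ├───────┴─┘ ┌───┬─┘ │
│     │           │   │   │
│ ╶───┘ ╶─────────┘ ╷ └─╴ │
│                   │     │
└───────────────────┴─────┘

Shortest path A → P at (8, 12): 56 steps
Shortest path A → Q at (10, 8): 48 steps

Q is closer (48 steps vs 56 steps).

Path to P:

┌─┬───────────────┬───────┐
│A│↱ → → → → → → ↓│       │
│ ╵ ╶─┬─────────╴ │ ┌─┐ ╶─┤
│↳ ↑  │↓ ← ← ← ← ↲│ │ │   │
├─────┘ ┌─┐ ┌─────┘ │ │ ╷ │
│↓ ← ← ↲│ │ │       │ │ │ │
│ ┌─────┘ │ │ ╶─┬─┬─┘ │ │ │
│↓│       │ │   │ │   │ │ │
│ │ ╶─────┘ └─┐ │ │ ╶─┤ │ │
│↓│           │ │ │   │ │ │
│ └─┐ ╶─┬─────┘ │ └─┐ └─┘ │
│↳ ↓│   │       │   │     │
│ ╷ ├─╴ │ ╶─┬───┴─┐ └─┬───┤
│ │↓│   │   │     │   │   │
├─┘ │ ╶─┼─╴ ├─╴ ╷ ╵ ╷ └─╴ │
│↓ ↲│   │   │   │   │     │
│ ┌─┴─╴ │ ┌─┘ ┌─┴───┼───╴ │
│↓│     │ │   │     │↱ → P│
│ ├───┐ │ ╵ ┌─┘ ┌─╴ │ ╶─┬─┤
│↓│↱ ↓│ │   │   │   │↑ ↰│ │
│ ╵ ╷ │ └───┘ ╷ ├───┴─╴ │ │
│↳ ↑│↓│       │ │↱ → → ↑│ │
├───┘ ├───────┴─┘ ┌───┬─┘ │
│↓ ← ↲│↱ → → → → ↑│   │   │
│ ╶───┘ ╶─────────┘ ╷ └─╴ │
│↳ → → ↑            │     │
└───────────────────┴─────┘

Path to Q:

┌─┬───────────────┬───────┐
│A│↱ → → → → → → ↓│       │
│ ╵ ╶─┬─────────╴ │ ┌─┐ ╶─┤
│↳ ↑  │↓ ← ← ← ← ↲│ │ │   │
├─────┘ ┌─┐ ┌─────┘ │ │ ╷ │
│↓ ← ← ↲│ │ │       │ │ │ │
│ ┌─────┘ │ │ ╶─┬─┬─┘ │ │ │
│↓│       │ │   │ │   │ │ │
│ │ ╶─────┘ └─┐ │ │ ╶─┤ │ │
│↓│           │ │ │   │ │ │
│ └─┐ ╶─┬─────┘ │ └─┐ └─┘ │
│↳ ↓│   │       │   │     │
│ ╷ ├─╴ │ ╶─┬───┴─┐ └─┬───┤
│ │↓│   │   │     │   │   │
├─┘ │ ╶─┼─╴ ├─╴ ╷ ╵ ╷ └─╴ │
│↓ ↲│   │   │   │   │     │
│ ┌─┴─╴ │ ┌─┘ ┌─┴───┼───╴ │
│↓│     │ │   │     │     │
│ ├───┐ │ ╵ ┌─┘ ┌─╴ │ ╶─┬─┤
│↓│↱ ↓│ │   │   │   │   │ │
│ ╵ ╷ │ └───┘ ╷ ├───┴─╴ │ │
│↳ ↑│↓│       │ │Q      │ │
├───┘ ├───────┴─┘ ┌───┬─┘ │
│↓ ← ↲│↱ → → → → ↑│   │   │
│ ╶───┘ ╶─────────┘ ╷ └─╴ │
│↳ → → ↑            │     │
└───────────────────┴─────┘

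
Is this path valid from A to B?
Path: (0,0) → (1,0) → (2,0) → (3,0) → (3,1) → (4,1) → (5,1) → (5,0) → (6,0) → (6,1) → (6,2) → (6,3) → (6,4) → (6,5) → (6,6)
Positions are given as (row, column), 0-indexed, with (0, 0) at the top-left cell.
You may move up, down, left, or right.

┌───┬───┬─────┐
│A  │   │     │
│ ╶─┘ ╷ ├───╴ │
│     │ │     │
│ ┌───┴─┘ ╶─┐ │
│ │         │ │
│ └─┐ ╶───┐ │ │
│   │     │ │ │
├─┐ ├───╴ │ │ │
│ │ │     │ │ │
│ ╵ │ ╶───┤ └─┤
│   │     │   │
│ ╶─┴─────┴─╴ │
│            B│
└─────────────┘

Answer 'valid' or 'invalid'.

Checking path validity:
Result: All consecutive moves are passable.

valid

Correct solution:

┌───┬───┬─────┐
│A  │   │     │
│ ╶─┘ ╷ ├───╴ │
│↓    │ │     │
│ ┌───┴─┘ ╶─┐ │
│↓│         │ │
│ └─┐ ╶───┐ │ │
│↳ ↓│     │ │ │
├─┐ ├───╴ │ │ │
│ │↓│     │ │ │
│ ╵ │ ╶───┤ └─┤
│↓ ↲│     │   │
│ ╶─┴─────┴─╴ │
│↳ → → → → → B│
└─────────────┘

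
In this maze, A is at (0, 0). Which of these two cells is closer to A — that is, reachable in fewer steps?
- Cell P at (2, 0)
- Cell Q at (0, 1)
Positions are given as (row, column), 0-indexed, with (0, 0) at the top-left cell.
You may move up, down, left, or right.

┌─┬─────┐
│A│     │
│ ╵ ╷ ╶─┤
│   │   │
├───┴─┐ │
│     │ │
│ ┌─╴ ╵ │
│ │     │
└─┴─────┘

Shortest path A → P at (2, 0): 12 steps
Shortest path A → Q at (0, 1): 3 steps

Q is closer (3 steps vs 12 steps).

Path to P:

┌─┬─────┐
│A│↱ ↓  │
│ ╵ ╷ ╶─┤
│↳ ↑│↳ ↓│
├───┴─┐ │
│P ← ↰│↓│
│ ┌─╴ ╵ │
│ │  ↑ ↲│
└─┴─────┘

Path to Q:

┌─┬─────┐
│A│Q    │
│ ╵ ╷ ╶─┤
│↳ ↑│   │
├───┴─┐ │
│     │ │
│ ┌─╴ ╵ │
│ │     │
└─┴─────┘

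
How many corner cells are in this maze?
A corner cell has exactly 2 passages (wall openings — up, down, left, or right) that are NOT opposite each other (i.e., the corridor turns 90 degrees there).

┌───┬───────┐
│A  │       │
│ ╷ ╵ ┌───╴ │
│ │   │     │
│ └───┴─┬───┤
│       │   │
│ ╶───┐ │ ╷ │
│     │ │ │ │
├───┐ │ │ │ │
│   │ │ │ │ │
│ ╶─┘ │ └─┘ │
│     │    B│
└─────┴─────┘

Counting corner cells (2 non-opposite passages):
Total corners: 17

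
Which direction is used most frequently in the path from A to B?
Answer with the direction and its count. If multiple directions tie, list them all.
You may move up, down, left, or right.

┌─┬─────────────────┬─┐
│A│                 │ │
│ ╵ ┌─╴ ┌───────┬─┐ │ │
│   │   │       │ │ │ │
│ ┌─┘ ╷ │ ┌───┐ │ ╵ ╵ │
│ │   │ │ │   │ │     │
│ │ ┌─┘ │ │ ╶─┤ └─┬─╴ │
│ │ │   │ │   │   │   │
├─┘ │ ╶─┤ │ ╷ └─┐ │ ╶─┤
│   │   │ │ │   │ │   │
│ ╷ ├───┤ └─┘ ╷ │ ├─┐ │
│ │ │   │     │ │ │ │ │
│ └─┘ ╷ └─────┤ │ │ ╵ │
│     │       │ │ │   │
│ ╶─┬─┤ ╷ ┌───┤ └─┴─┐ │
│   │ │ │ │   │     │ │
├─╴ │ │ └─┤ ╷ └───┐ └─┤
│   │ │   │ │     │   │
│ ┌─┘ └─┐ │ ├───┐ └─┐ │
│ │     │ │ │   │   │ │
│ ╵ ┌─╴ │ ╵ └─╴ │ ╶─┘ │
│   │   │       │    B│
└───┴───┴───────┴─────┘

Directions: down, right, up, right, right, down, left, down, left, down, down, left, down, down, right, right, up, right, down, down, down, right, down, down, right, up, up, up, right, down, right, right, down, down, right, right
Counts: {'down': 15, 'right': 13, 'up': 5, 'left': 3}
Most common: down (15 times)

Solution:

┌─┬─────────────────┬─┐
│A│↱ → ↓            │ │
│ ╵ ┌─╴ ┌───────┬─┐ │ │
│↳ ↑│↓ ↲│       │ │ │ │
│ ┌─┘ ╷ │ ┌───┐ │ ╵ ╵ │
│ │↓ ↲│ │ │   │ │     │
│ │ ┌─┘ │ │ ╶─┤ └─┬─╴ │
│ │↓│   │ │   │   │   │
├─┘ │ ╶─┤ │ ╷ └─┐ │ ╶─┤
│↓ ↲│   │ │ │   │ │   │
│ ╷ ├───┤ └─┘ ╷ │ ├─┐ │
│↓│ │↱ ↓│     │ │ │ │ │
│ └─┘ ╷ └─────┤ │ │ ╵ │
│↳ → ↑│↓      │ │ │   │
│ ╶─┬─┤ ╷ ┌───┤ └─┴─┐ │
│   │ │↓│ │↱ ↓│     │ │
├─╴ │ │ └─┤ ╷ └───┐ └─┤
│   │ │↳ ↓│↑│↳ → ↓│   │
│ ┌─┘ └─┐ │ ├───┐ └─┐ │
│ │     │↓│↑│   │↓  │ │
│ ╵ ┌─╴ │ ╵ └─╴ │ ╶─┘ │
│   │   │↳ ↑    │↳ → B│
└───┴───┴───────┴─────┘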